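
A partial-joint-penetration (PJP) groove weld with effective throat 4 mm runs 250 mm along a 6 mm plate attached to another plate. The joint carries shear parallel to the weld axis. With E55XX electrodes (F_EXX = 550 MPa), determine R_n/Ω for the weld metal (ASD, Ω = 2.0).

R_n/Ω ≈ 165 kN

Effective throat (given) t_e = 4 mm.
A_we = 4 × 250 = 1000 mm².
F_nw = 0.6 F_EXX = 330 MPa.
R_n/Ω = (330 × 1000) / 2.0 × 10⁻³ = 165 kN.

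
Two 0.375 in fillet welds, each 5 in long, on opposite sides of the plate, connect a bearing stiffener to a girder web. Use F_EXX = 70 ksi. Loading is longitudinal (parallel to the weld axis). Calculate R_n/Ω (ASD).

R_n/Ω ≈ 55.7 kips

Effective throat t_e = 0.707 × 0.375 = 0.2651 in.
Total length L = 10 in; A_we = 0.2651 × 10 = 2.651 in².
F_nw = 0.6 F_EXX = 0.6 × 70 = 42 ksi.
R_n = 42 × 2.651 = 111.4 kips; R_n/Ω = 111.4/2.0 = 55.68 kips.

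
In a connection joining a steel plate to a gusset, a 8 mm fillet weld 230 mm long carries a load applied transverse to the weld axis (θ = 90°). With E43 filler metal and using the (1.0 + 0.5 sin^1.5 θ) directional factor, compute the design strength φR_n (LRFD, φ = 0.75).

φR_n ≈ 378 kN

E43XX → F_EXX = 430 MPa.
t_e = 0.707 × 8 = 5.656 mm; A_we = 5.656 × 230 = 1301 mm².
Directional factor: 1.0 + 0.5 sin^1.5(90°) = 1.5.
F_nw = 0.6 × 430 × 1.5 = 387 MPa.
φR_n = 0.75 × 387 × 1301 × 10⁻³ = 377.6 kN.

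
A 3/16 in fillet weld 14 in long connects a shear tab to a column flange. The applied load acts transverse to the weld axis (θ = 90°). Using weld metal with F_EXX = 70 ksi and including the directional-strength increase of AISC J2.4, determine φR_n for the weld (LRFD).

φR_n ≈ 87.7 kips

t_e = 0.707 × 0.1875 = 0.1326 in; A_we = 0.1326 × 14 = 1.856 in².
Directional factor: 1.0 + 0.5 sin^1.5(90°) = 1.5.
F_nw = 0.6 × 70 × 1.5 = 63 ksi.
φR_n = 0.75 × 63 × 1.856 = 87.69 kips.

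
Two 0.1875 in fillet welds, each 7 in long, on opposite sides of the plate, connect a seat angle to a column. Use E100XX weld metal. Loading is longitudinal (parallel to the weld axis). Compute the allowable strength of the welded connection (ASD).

E100XX → F_EXX = 100 ksi.
Effective throat t_e = 0.707 × 0.1875 = 0.1326 in.
Total length L = 14 in; A_we = 0.1326 × 14 = 1.856 in².
F_nw = 0.6 F_EXX = 0.6 × 100 = 60 ksi.
R_n = 60 × 1.856 = 111.4 kip; R_n/Ω = 111.4/2.0 = 55.68 kip.

R_n/Ω ≈ 55.7 kip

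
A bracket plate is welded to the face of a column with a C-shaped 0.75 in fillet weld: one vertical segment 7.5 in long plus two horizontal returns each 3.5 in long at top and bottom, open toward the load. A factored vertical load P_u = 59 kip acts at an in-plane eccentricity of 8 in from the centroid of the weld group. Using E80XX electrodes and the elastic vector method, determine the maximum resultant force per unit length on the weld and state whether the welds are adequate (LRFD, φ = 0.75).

E80XX → F_EXX = 80 ksi.
Total weld length L_w = 14.5 in. Treat welds as unit-width lines.
Centroid: x̄ = 2×3.5×1.75 / 14.5 = 0.8448 in from the vertical weld.
Polar moment about centroid: J = I_x + I_y = [7.5³/12 + 2×3.5×3.75²] + [7.5×0.8448² + 2(3.5³/12 + 3.5×0.9052²)] = 151.8 in³.
Direct shear f_v = P/L_w = 59 / 14.5 = 4.069 kip/in (vertical).
Torsion M = P·e = 59 × 8 = 472 kip·in.
Critical point at (x, y) = (2.655, 3.75) from centroid. f_tx = M·y/J = 11.66 kip/in; f_ty = M·x/J = 8.254 kip/in.
Resultant f_max = √[f_tx² + (f_v + f_ty)²] = √[11.66² + (4.069 + 8.254)²] = 16.96 kip/in.
Capacity per unit length: φr_n = 0.75 × 0.6 × 80 × (0.707 × 0.75) = 19.09 kip/in.
16.96 ≤ 19.09 → adequate.

f_max ≈ 17 kip/in; adequate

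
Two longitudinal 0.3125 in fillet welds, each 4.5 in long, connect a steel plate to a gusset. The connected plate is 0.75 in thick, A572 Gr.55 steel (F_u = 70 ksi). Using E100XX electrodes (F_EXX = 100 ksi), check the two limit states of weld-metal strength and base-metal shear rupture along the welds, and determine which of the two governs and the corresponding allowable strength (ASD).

R_n/Ω ≈ 59.7 kips (weld metal governs)

t_e = 0.707 × 0.3125 = 0.2209 in; L = 9 in.
Weld metal: R_n/Ω = (1/2.0) × 0.6 × 100 × 0.2209 × 9 = 59.65 kips.
Base metal (shear rupture): R_n/Ω = (1/2.0) × 0.6 × 70 × 0.75 × 9 = 141.8 kips.
Governing: weld metal.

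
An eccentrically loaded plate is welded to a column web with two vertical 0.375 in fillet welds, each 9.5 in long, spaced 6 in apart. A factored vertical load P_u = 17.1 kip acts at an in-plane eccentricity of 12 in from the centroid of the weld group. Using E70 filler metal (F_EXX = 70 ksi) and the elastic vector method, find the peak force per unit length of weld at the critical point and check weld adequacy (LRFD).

f_max ≈ 4.22 kip/in; adequate

Total weld length L_w = 19 in. Treat welds as unit-width lines.
Polar moment about centroid: J = 2[d³/12 + d(b/2)²] = 2[9.5³/12 + 9.5×3²] = 313.9 in³.
Direct shear f_v = P/L_w = 17.1 / 19 = 0.9 kip/in (vertical).
Torsion M = P·e = 17.1 × 12 = 205.2 kip·in.
Critical point at (x, y) = (3, 4.75) from centroid. f_tx = M·y/J = 3.105 kip/in; f_ty = M·x/J = 1.961 kip/in.
Resultant f_max = √[f_tx² + (f_v + f_ty)²] = √[3.105² + (0.9 + 1.961)²] = 4.222 kip/in.
Capacity per unit length: φr_n = 0.75 × 0.6 × 70 × (0.707 × 0.375) = 8.351 kip/in.
4.222 ≤ 8.351 → adequate.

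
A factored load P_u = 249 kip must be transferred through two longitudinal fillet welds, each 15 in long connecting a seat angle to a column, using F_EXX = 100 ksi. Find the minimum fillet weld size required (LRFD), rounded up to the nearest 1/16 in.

w = 5/16 in

Total weld length L = 30 in.
Required throat t_e = P_u / (φ × 0.6 F_EXX × L) = 249 / (0.75 × 0.6 × 100 × 30) = 0.1844 in.
Required leg w = t_e / 0.707 = 0.2609 in → use 5/16 in.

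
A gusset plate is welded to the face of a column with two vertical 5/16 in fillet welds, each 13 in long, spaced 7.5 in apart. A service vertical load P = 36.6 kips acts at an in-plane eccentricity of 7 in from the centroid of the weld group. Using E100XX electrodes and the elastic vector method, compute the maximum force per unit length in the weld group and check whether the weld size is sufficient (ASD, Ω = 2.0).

f_max ≈ 3.55 kip/in; adequate

E100XX → F_EXX = 100 ksi.
Total weld length L_w = 26 in. Treat welds as unit-width lines.
Polar moment about centroid: J = 2[d³/12 + d(b/2)²] = 2[13³/12 + 13×3.75²] = 731.8 in³.
Direct shear f_v = P/L_w = 36.6 / 26 = 1.408 kip/in (vertical).
Torsion M = P·e = 36.6 × 7 = 256.2 kip·in.
Critical point at (x, y) = (3.75, 6.5) from centroid. f_tx = M·y/J = 2.276 kip/in; f_ty = M·x/J = 1.313 kip/in.
Resultant f_max = √[f_tx² + (f_v + f_ty)²] = √[2.276² + (1.408 + 1.313)²] = 3.547 kip/in.
Capacity per unit length: r_n/Ω = (1/2.0) × 0.6 × 100 × (0.707 × 0.3125) = 6.628 kip/in.
3.547 ≤ 6.628 → adequate.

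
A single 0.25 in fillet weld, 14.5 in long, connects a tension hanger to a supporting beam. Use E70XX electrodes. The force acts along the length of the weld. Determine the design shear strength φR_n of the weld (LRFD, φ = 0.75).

E70XX → F_EXX = 70 ksi.
Effective throat t_e = 0.707 × 0.25 = 0.1767 in.
Total length L = 14.5 in; A_we = 0.1767 × 14.5 = 2.563 in².
F_nw = 0.6 F_EXX = 0.6 × 70 = 42 ksi.
φR_n = 0.75 × 42 × 2.563 = 80.73 kip.

φR_n ≈ 80.7 kip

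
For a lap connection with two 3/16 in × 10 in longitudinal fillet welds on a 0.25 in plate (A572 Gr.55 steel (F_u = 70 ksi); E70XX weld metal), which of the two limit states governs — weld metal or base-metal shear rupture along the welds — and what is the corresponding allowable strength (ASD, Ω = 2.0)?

R_n/Ω ≈ 55.7 kip (weld metal governs)

E70XX → F_EXX = 70 ksi.
t_e = 0.707 × 0.1875 = 0.1326 in; L = 20 in.
Weld metal: R_n/Ω = (1/2.0) × 0.6 × 70 × 0.1326 × 20 = 55.68 kip.
Base metal (shear rupture): R_n/Ω = (1/2.0) × 0.6 × 70 × 0.25 × 20 = 105 kip.
Governing: weld metal.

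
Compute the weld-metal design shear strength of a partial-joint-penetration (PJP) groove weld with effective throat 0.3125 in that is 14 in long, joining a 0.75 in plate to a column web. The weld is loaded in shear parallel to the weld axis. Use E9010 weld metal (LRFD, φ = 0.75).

E90XX → F_EXX = 90 ksi.
Effective throat (given) t_e = 0.3125 in.
A_we = 0.3125 × 14 = 4.375 in².
F_nw = 0.6 F_EXX = 54 ksi.
φR_n = 0.75 × 54 × 4.375 = 177.2 kips.

φR_n ≈ 177 kips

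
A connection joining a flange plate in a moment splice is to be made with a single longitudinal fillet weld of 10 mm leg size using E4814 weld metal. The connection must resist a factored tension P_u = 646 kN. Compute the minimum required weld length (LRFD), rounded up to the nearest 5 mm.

L = 425 mm

E48XX → F_EXX = 480 MPa.
Throat t_e = 0.707 × 10 = 7.07 mm.
φr_n = 0.75 × 0.6 × 480 × 7.07 × 10⁻³ = 1.527 kN/mm.
L_req = P_u / φr_n = 646 / 1.527 = 423 mm total.
Round up → use L = 425 mm.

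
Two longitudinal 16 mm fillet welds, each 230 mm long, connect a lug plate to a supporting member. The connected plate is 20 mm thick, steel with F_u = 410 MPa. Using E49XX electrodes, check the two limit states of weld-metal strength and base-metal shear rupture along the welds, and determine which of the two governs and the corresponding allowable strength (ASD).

R_n/Ω ≈ 765 kN (weld metal governs)

E49XX → F_EXX = 490 MPa.
t_e = 0.707 × 16 = 11.31 mm; L = 460 mm.
Weld metal: R_n/Ω = (1/2.0) × 0.6 × 490 × 11.31 × 460 × 10⁻³ = 764.9 kN.
Base metal (shear rupture): R_n/Ω = (1/2.0) × 0.6 × 410 × 20 × 460 × 10⁻³ = 1132 kN.
Governing: weld metal.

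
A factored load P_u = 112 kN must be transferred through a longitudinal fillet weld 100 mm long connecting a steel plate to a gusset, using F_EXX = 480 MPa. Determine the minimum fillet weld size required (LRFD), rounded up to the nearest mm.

w = 8 mm

Total weld length L = 100 mm.
Required throat t_e = P_u / (φ × 0.6 F_EXX × L) = 112 / (0.75 × 0.6 × 480 × 100 × 10⁻³) = 5.185 mm.
Required leg w = t_e / 0.707 = 7.334 mm → use 8 mm.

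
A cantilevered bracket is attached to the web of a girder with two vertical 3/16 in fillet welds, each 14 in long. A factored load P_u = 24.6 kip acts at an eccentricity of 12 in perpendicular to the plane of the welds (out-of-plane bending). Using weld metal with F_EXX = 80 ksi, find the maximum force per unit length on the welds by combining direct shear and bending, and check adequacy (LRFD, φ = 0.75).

L_w = 2 × 14 = 28 in; section modulus (unit throat) S = 2 × L²/6 = 65.33 in².
Direct shear f_v = P/L_w = 24.6/28 = 0.8786 kip/in.
Moment M = P × e = 24.6 × 12 = 295.2 kip·in; bending f_b = M/S = 4.518 kip/in.
f_max = √(f_v² + f_b²) = √(0.8786² + 4.518²) = 4.603 kip/in.
φr_n = 0.75 × 0.6 × 80 × (0.707 × 0.1875) = 4.772 kip/in → adequate.

f_max ≈ 4.6 kip/in; adequate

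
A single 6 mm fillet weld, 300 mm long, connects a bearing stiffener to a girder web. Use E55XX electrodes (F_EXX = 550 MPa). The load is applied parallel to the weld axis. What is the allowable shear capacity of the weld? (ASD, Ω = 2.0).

R_n/Ω ≈ 210 kN

Effective throat t_e = 0.707 × 6 = 4.242 mm.
Total length L = 300 mm; A_we = 4.242 × 300 = 1273 mm².
F_nw = 0.6 F_EXX = 0.6 × 550 = 330 MPa.
R_n = 330 × 1273 × 10⁻³ = 420 kN; R_n/Ω = 420/2.0 = 210 kN.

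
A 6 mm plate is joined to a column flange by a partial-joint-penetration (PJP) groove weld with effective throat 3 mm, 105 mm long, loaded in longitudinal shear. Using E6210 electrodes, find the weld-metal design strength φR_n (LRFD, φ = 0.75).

E62XX → F_EXX = 620 MPa.
Effective throat (given) t_e = 3 mm.
A_we = 3 × 105 = 315 mm².
F_nw = 0.6 F_EXX = 372 MPa.
φR_n = 0.75 × 372 × 315 × 10⁻³ = 87.89 kN.

φR_n ≈ 87.9 kN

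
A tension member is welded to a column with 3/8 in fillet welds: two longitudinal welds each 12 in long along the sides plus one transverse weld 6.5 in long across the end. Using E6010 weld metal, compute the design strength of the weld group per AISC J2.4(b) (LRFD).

φR_n ≈ 218 kips

E60XX → F_EXX = 60 ksi.
t_e = 0.707 × 0.375 = 0.2651 in.
R_nwl = 0.6 × 60 × 0.2651 × 24 = 229.1 kips (longitudinal, 2 welds).
R_nwt = 0.6 × 60 × 0.2651 × 6.5 = 62.04 kips (transverse, base value).
(i) R_nwl + R_nwt = 291.1 kips; (ii) 0.85 R_nwl + 1.5 R_nwt = 287.8 kips.
R_n = max = 291.1 kips [governs: (i)]; φR_n = 218.3 kips.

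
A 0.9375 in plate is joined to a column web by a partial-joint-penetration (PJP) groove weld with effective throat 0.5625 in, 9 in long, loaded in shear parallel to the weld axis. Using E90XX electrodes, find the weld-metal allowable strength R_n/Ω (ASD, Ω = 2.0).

E90XX → F_EXX = 90 ksi.
Effective throat (given) t_e = 0.5625 in.
A_we = 0.5625 × 9 = 5.062 in².
F_nw = 0.6 F_EXX = 54 ksi.
R_n/Ω = (54 × 5.062) / 2.0 = 136.7 kips.

R_n/Ω ≈ 137 kips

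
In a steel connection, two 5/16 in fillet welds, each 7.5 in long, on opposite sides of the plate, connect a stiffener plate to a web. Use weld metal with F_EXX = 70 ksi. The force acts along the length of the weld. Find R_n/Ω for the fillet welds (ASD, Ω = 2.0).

R_n/Ω ≈ 69.6 kip

Effective throat t_e = 0.707 × 0.3125 = 0.2209 in.
Total length L = 15 in; A_we = 0.2209 × 15 = 3.314 in².
F_nw = 0.6 F_EXX = 0.6 × 70 = 42 ksi.
R_n = 42 × 3.314 = 139.2 kip; R_n/Ω = 139.2/2.0 = 69.6 kip.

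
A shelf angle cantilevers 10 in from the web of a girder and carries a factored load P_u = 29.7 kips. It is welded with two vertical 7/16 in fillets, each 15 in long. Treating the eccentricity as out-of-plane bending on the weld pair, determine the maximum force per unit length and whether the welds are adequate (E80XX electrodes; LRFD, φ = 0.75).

f_max ≈ 4.08 kip/in; adequate

E80XX → F_EXX = 80 ksi.
L_w = 2 × 15 = 30 in; section modulus (unit throat) S = 2 × L²/6 = 75 in².
Direct shear f_v = P/L_w = 29.7/30 = 0.99 kip/in.
Moment M = P × e = 29.7 × 10 = 297 kip·in; bending f_b = M/S = 3.96 kip/in.
f_max = √(f_v² + f_b²) = √(0.99² + 3.96²) = 4.082 kip/in.
φr_n = 0.75 × 0.6 × 80 × (0.707 × 0.4375) = 11.14 kip/in → adequate.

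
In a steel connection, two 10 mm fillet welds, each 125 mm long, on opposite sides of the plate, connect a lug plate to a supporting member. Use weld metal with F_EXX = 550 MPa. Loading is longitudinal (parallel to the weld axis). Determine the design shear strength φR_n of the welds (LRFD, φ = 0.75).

Effective throat t_e = 0.707 × 10 = 7.07 mm.
Total length L = 250 mm; A_we = 7.07 × 250 = 1767 mm².
F_nw = 0.6 F_EXX = 0.6 × 550 = 330 MPa.
φR_n = 0.75 × 330 × 1767 × 10⁻³ = 437.5 kN.

φR_n ≈ 437 kN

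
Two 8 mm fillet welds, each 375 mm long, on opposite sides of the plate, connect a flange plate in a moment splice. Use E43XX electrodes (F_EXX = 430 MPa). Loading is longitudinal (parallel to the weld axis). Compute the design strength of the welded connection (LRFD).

Effective throat t_e = 0.707 × 8 = 5.656 mm.
Total length L = 750 mm; A_we = 5.656 × 750 = 4242 mm².
F_nw = 0.6 F_EXX = 0.6 × 430 = 258 MPa.
φR_n = 0.75 × 258 × 4242 × 10⁻³ = 820.8 kN.

φR_n ≈ 821 kN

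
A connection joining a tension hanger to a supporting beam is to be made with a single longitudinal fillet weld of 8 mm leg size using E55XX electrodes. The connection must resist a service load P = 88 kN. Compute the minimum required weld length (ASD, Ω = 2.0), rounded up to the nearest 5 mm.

L = 95 mm

E55XX → F_EXX = 550 MPa.
Throat t_e = 0.707 × 8 = 5.656 mm.
r_n/Ω = (0.6 × 550 × 5.656) / 2.0 = 933.2 N/mm = 0.9332 kN/mm.
L_req = P / (r_n/Ω) = 88 / 0.9332 = 94.3 mm total.
Round up → use L = 95 mm.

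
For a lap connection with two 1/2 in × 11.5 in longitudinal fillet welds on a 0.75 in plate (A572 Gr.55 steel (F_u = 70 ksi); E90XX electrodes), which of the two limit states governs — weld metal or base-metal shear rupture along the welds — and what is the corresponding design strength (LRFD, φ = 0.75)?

E90XX → F_EXX = 90 ksi.
t_e = 0.707 × 0.5 = 0.3535 in; L = 23 in.
Weld metal: φR_n = 0.75 × 0.6 × 90 × 0.3535 × 23 = 329.3 kip.
Base metal (shear rupture): φR_n = 0.75 × 0.6 × 70 × 0.75 × 23 = 543.4 kip.
Governing: weld metal.

φR_n ≈ 329 kip (weld metal governs)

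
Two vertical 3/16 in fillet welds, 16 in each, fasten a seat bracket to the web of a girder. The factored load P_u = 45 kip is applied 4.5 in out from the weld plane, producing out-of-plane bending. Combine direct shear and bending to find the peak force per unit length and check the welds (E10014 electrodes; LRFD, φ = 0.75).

E100XX → F_EXX = 100 ksi.
L_w = 2 × 16 = 32 in; section modulus (unit throat) S = 2 × L²/6 = 85.33 in².
Direct shear f_v = P/L_w = 45/32 = 1.406 kip/in.
Moment M = P × e = 45 × 4.5 = 202.5 kip·in; bending f_b = M/S = 2.373 kip/in.
f_max = √(f_v² + f_b²) = √(1.406² + 2.373²) = 2.758 kip/in.
φr_n = 0.75 × 0.6 × 100 × (0.707 × 0.1875) = 5.965 kip/in → adequate.

f_max ≈ 2.76 kip/in; adequate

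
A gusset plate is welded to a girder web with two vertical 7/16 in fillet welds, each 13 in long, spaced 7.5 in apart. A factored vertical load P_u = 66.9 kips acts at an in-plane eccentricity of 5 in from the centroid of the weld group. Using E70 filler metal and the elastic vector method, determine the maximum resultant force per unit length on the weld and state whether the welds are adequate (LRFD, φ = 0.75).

E70XX → F_EXX = 70 ksi.
Total weld length L_w = 26 in. Treat welds as unit-width lines.
Polar moment about centroid: J = 2[d³/12 + d(b/2)²] = 2[13³/12 + 13×3.75²] = 731.8 in³.
Direct shear f_v = P/L_w = 66.9 / 26 = 2.573 kip/in (vertical).
Torsion M = P·e = 66.9 × 5 = 334.5 kip·in.
Critical point at (x, y) = (3.75, 6.5) from centroid. f_tx = M·y/J = 2.971 kip/in; f_ty = M·x/J = 1.714 kip/in.
Resultant f_max = √[f_tx² + (f_v + f_ty)²] = √[2.971² + (2.573 + 1.714)²] = 5.216 kip/in.
Capacity per unit length: φr_n = 0.75 × 0.6 × 70 × (0.707 × 0.4375) = 9.743 kip/in.
5.216 ≤ 9.743 → adequate.

f_max ≈ 5.22 kip/in; adequate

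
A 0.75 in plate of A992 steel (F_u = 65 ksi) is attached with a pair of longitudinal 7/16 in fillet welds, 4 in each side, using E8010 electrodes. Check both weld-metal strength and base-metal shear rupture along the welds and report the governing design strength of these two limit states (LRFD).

φR_n ≈ 89.1 kips (weld metal governs)

E80XX → F_EXX = 80 ksi.
t_e = 0.707 × 0.4375 = 0.3093 in; L = 8 in.
Weld metal: φR_n = 0.75 × 0.6 × 80 × 0.3093 × 8 = 89.08 kips.
Base metal (shear rupture): φR_n = 0.75 × 0.6 × 65 × 0.75 × 8 = 175.5 kips.
Governing: weld metal.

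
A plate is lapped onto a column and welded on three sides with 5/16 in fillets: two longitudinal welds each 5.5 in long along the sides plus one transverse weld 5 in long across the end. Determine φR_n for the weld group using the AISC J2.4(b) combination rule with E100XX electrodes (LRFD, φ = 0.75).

φR_n ≈ 168 kip

E100XX → F_EXX = 100 ksi.
t_e = 0.707 × 0.3125 = 0.2209 in.
R_nwl = 0.6 × 100 × 0.2209 × 11 = 145.8 kip (longitudinal, 2 welds).
R_nwt = 0.6 × 100 × 0.2209 × 5 = 66.28 kip (transverse, base value).
(i) R_nwl + R_nwt = 212.1 kip; (ii) 0.85 R_nwl + 1.5 R_nwt = 223.4 kip.
R_n = max = 223.4 kip [governs: (ii)]; φR_n = 167.5 kip.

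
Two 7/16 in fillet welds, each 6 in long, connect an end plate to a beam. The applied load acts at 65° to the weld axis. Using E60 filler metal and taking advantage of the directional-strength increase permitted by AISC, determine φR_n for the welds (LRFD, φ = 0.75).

E60XX → F_EXX = 60 ksi.
t_e = 0.707 × 0.4375 = 0.3093 in; A_we = 0.3093 × 12 = 3.712 in².
Directional factor: 1.0 + 0.5 sin^1.5(65°) = 1.431.
F_nw = 0.6 × 60 × 1.431 = 51.53 ksi.
φR_n = 0.75 × 51.53 × 3.712 = 143.5 kips.

φR_n ≈ 143 kips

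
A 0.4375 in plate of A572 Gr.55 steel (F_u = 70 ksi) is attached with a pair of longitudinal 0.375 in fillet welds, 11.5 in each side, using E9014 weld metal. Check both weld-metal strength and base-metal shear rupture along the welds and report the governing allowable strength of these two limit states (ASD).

E90XX → F_EXX = 90 ksi.
t_e = 0.707 × 0.375 = 0.2651 in; L = 23 in.
Weld metal: R_n/Ω = (1/2.0) × 0.6 × 90 × 0.2651 × 23 = 164.6 kips.
Base metal (shear rupture): R_n/Ω = (1/2.0) × 0.6 × 70 × 0.4375 × 23 = 211.3 kips.
Governing: weld metal.

R_n/Ω ≈ 165 kips (weld metal governs)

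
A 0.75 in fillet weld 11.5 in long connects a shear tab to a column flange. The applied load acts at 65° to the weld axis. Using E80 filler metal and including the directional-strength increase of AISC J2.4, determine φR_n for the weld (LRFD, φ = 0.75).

φR_n ≈ 314 kip

E80XX → F_EXX = 80 ksi.
t_e = 0.707 × 0.75 = 0.5302 in; A_we = 0.5302 × 11.5 = 6.098 in².
Directional factor: 1.0 + 0.5 sin^1.5(65°) = 1.431.
F_nw = 0.6 × 80 × 1.431 = 68.71 ksi.
φR_n = 0.75 × 68.71 × 6.098 = 314.2 kip.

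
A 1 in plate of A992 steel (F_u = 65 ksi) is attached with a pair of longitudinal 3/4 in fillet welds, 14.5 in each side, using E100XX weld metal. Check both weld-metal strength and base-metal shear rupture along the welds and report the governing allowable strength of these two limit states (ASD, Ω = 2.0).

E100XX → F_EXX = 100 ksi.
t_e = 0.707 × 0.75 = 0.5302 in; L = 29 in.
Weld metal: R_n/Ω = (1/2.0) × 0.6 × 100 × 0.5302 × 29 = 461.3 kips.
Base metal (shear rupture): R_n/Ω = (1/2.0) × 0.6 × 65 × 1 × 29 = 565.5 kips.
Governing: weld metal.

R_n/Ω ≈ 461 kips (weld metal governs)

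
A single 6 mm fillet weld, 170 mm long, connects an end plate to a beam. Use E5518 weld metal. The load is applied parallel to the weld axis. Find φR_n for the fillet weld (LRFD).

E55XX → F_EXX = 550 MPa.
Effective throat t_e = 0.707 × 6 = 4.242 mm.
Total length L = 170 mm; A_we = 4.242 × 170 = 721.1 mm².
F_nw = 0.6 F_EXX = 0.6 × 550 = 330 MPa.
φR_n = 0.75 × 330 × 721.1 × 10⁻³ = 178.5 kN.

φR_n ≈ 178 kN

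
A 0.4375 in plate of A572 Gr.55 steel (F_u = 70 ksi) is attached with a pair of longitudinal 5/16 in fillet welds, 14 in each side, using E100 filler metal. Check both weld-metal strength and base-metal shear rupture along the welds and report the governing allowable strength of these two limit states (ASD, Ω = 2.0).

E100XX → F_EXX = 100 ksi.
t_e = 0.707 × 0.3125 = 0.2209 in; L = 28 in.
Weld metal: R_n/Ω = (1/2.0) × 0.6 × 100 × 0.2209 × 28 = 185.6 kip.
Base metal (shear rupture): R_n/Ω = (1/2.0) × 0.6 × 70 × 0.4375 × 28 = 257.2 kip.
Governing: weld metal.

R_n/Ω ≈ 186 kip (weld metal governs)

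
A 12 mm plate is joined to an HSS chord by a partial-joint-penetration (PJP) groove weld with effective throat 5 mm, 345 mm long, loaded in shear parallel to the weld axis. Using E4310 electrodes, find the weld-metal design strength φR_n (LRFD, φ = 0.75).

E43XX → F_EXX = 430 MPa.
Effective throat (given) t_e = 5 mm.
A_we = 5 × 345 = 1725 mm².
F_nw = 0.6 F_EXX = 258 MPa.
φR_n = 0.75 × 258 × 1725 × 10⁻³ = 333.8 kN.

φR_n ≈ 334 kN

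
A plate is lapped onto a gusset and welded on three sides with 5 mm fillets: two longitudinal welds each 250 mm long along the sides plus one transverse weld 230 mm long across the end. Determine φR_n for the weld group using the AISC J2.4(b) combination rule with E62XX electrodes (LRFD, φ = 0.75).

E62XX → F_EXX = 620 MPa.
t_e = 0.707 × 5 = 3.535 mm.
R_nwl = 0.6 × 620 × 3.535 × 500 × 10⁻³ = 657.5 kN (longitudinal, 2 welds).
R_nwt = 0.6 × 620 × 3.535 × 230 × 10⁻³ = 302.5 kN (transverse, base value).
(i) R_nwl + R_nwt = 960 kN; (ii) 0.85 R_nwl + 1.5 R_nwt = 1013 kN.
R_n = max = 1013 kN [governs: (ii)]; φR_n = 759.4 kN.

φR_n ≈ 759 kN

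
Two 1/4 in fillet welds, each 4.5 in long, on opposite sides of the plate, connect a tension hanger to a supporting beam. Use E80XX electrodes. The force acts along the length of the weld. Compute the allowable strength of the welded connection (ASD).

R_n/Ω ≈ 38.2 kips

E80XX → F_EXX = 80 ksi.
Effective throat t_e = 0.707 × 0.25 = 0.1767 in.
Total length L = 9 in; A_we = 0.1767 × 9 = 1.591 in².
F_nw = 0.6 F_EXX = 0.6 × 80 = 48 ksi.
R_n = 48 × 1.591 = 76.36 kips; R_n/Ω = 76.36/2.0 = 38.18 kips.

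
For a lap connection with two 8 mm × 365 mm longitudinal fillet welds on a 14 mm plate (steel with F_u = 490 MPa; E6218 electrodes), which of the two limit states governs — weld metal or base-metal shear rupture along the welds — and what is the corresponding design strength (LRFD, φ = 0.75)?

φR_n ≈ 1150 kN (weld metal governs)

E62XX → F_EXX = 620 MPa.
t_e = 0.707 × 8 = 5.656 mm; L = 730 mm.
Weld metal: φR_n = 0.75 × 0.6 × 620 × 5.656 × 730 × 10⁻³ = 1152 kN.
Base metal (shear rupture): φR_n = 0.75 × 0.6 × 490 × 14 × 730 × 10⁻³ = 2254 kN.
Governing: weld metal.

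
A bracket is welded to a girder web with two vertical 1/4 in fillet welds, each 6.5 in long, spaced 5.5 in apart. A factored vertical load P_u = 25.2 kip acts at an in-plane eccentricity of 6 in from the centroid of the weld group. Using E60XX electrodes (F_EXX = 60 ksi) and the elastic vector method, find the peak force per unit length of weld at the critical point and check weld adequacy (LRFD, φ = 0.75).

f_max ≈ 5.91 kip/in; NOT adequate

Total weld length L_w = 13 in. Treat welds as unit-width lines.
Polar moment about centroid: J = 2[d³/12 + d(b/2)²] = 2[6.5³/12 + 6.5×2.75²] = 144.1 in³.
Direct shear f_v = P/L_w = 25.2 / 13 = 1.938 kip/in (vertical).
Torsion M = P·e = 25.2 × 6 = 151.2 kip·in.
Critical point at (x, y) = (2.75, 3.25) from centroid. f_tx = M·y/J = 3.411 kip/in; f_ty = M·x/J = 2.886 kip/in.
Resultant f_max = √[f_tx² + (f_v + f_ty)²] = √[3.411² + (1.938 + 2.886)²] = 5.908 kip/in.
Capacity per unit length: φr_n = 0.75 × 0.6 × 60 × (0.707 × 0.25) = 4.772 kip/in.
5.908 > 4.772 → NOT adequate.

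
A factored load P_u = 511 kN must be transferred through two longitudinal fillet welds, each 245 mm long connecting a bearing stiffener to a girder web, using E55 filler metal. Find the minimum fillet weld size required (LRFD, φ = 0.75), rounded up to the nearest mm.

E55XX → F_EXX = 550 MPa.
Total weld length L = 490 mm.
Required throat t_e = P_u / (φ × 0.6 F_EXX × L) = 511 / (0.75 × 0.6 × 550 × 490 × 10⁻³) = 4.214 mm.
Required leg w = t_e / 0.707 = 5.96 mm → use 6 mm.

w = 6 mm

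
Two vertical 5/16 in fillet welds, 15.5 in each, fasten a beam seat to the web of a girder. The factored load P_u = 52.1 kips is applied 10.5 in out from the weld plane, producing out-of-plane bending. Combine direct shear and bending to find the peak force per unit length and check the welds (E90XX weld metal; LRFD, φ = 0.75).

E90XX → F_EXX = 90 ksi.
L_w = 2 × 15.5 = 31 in; section modulus (unit throat) S = 2 × L²/6 = 80.08 in².
Direct shear f_v = P/L_w = 52.1/31 = 1.681 kip/in.
Moment M = P × e = 52.1 × 10.5 = 547.05 kip·in; bending f_b = M/S = 6.831 kip/in.
f_max = √(f_v² + f_b²) = √(1.681² + 6.831²) = 7.035 kip/in.
φr_n = 0.75 × 0.6 × 90 × (0.707 × 0.3125) = 8.948 kip/in → adequate.

f_max ≈ 7.03 kip/in; adequate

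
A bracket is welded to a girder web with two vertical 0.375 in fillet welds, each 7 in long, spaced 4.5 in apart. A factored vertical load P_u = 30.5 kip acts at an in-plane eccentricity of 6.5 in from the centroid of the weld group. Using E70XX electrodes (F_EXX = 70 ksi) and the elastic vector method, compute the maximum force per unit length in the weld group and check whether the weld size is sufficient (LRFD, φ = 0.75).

f_max ≈ 7.84 kip/in; adequate

Total weld length L_w = 14 in. Treat welds as unit-width lines.
Polar moment about centroid: J = 2[d³/12 + d(b/2)²] = 2[7³/12 + 7×2.25²] = 128 in³.
Direct shear f_v = P/L_w = 30.5 / 14 = 2.179 kip/in (vertical).
Torsion M = P·e = 30.5 × 6.5 = 198.25 kip·in.
Critical point at (x, y) = (2.25, 3.5) from centroid. f_tx = M·y/J = 5.419 kip/in; f_ty = M·x/J = 3.484 kip/in.
Resultant f_max = √[f_tx² + (f_v + f_ty)²] = √[5.419² + (2.179 + 3.484)²] = 7.838 kip/in.
Capacity per unit length: φr_n = 0.75 × 0.6 × 70 × (0.707 × 0.375) = 8.351 kip/in.
7.838 ≤ 8.351 → adequate.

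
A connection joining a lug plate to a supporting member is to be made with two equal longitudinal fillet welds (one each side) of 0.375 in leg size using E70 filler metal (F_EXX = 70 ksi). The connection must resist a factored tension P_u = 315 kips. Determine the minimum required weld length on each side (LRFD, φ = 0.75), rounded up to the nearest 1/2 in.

Throat t_e = 0.707 × 0.375 = 0.2651 in.
φr_n = 0.75 × 0.6 × 70 × 0.2651 = 8.351 kips/in.
L_req = P_u / φr_n = 315 / 8.351 = 37.72 in total.
Per side: 37.72 / 2 = 18.86 in.
Round up → use L = 19 in on each side.

L = 19 in on each side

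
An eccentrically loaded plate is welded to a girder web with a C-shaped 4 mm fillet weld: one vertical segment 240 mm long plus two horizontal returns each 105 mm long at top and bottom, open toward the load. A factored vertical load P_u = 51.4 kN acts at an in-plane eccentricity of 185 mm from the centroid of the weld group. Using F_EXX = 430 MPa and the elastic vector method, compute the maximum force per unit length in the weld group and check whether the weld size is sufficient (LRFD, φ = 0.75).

Total weld length L_w = 450 mm. Treat welds as unit-width lines.
Centroid: x̄ = 2×105×52.5 / 450 = 24.5 mm from the vertical weld.
Polar moment about centroid: J = I_x + I_y = [240³/12 + 2×105×120²] + [240×24.5² + 2(105³/12 + 105×28²)] = 4678000 mm³.
Direct shear f_v = P/L_w = 51.4×10³ / 450 = 114.2 N/mm (vertical).
Torsion M = P·e = 51.4×10³ × 185 = 9509000 N·mm.
Critical point at (x, y) = (80.5, 120) from centroid. f_tx = M·y/J = 243.9 N/mm; f_ty = M·x/J = 163.6 N/mm.
Resultant f_max = √[f_tx² + (f_v + f_ty)²] = √[243.9² + (114.2 + 163.6)²] = 369.8 N/mm.
Capacity per unit length: φr_n = 0.75 × 0.6 × 430 × (0.707 × 4) = 547.2 N/mm.
369.8 ≤ 547.2 → adequate.

f_max ≈ 370 N/mm; adequate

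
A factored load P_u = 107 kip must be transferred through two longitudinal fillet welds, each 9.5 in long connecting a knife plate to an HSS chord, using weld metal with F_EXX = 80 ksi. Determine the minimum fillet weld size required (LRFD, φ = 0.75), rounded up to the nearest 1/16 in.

Total weld length L = 19 in.
Required throat t_e = P_u / (φ × 0.6 F_EXX × L) = 107 / (0.75 × 0.6 × 80 × 19) = 0.1564 in.
Required leg w = t_e / 0.707 = 0.2213 in → use 1/4 in.

w = 1/4 in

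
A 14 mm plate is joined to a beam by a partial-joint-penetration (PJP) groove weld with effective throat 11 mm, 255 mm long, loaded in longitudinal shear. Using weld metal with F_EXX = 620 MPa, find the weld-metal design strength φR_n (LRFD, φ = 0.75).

φR_n ≈ 783 kN

Effective throat (given) t_e = 11 mm.
A_we = 11 × 255 = 2805 mm².
F_nw = 0.6 F_EXX = 372 MPa.
φR_n = 0.75 × 372 × 2805 × 10⁻³ = 782.6 kN.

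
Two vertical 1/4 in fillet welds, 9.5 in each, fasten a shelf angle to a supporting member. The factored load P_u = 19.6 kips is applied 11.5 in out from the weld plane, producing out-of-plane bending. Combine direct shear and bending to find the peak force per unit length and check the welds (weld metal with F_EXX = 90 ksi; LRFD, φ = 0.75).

L_w = 2 × 9.5 = 19 in; section modulus (unit throat) S = 2 × L²/6 = 30.08 in².
Direct shear f_v = P/L_w = 19.6/19 = 1.032 kip/in.
Moment M = P × e = 19.6 × 11.5 = 225.4 kip·in; bending f_b = M/S = 7.493 kip/in.
f_max = √(f_v² + f_b²) = √(1.032² + 7.493²) = 7.563 kip/in.
φr_n = 0.75 × 0.6 × 90 × (0.707 × 0.25) = 7.158 kip/in → NOT adequate.

f_max ≈ 7.56 kip/in; NOT adequate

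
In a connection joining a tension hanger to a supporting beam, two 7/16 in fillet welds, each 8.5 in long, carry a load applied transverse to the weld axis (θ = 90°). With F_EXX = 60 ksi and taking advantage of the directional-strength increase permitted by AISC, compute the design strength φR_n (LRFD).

φR_n ≈ 213 kips

t_e = 0.707 × 0.4375 = 0.3093 in; A_we = 0.3093 × 17 = 5.258 in².
Directional factor: 1.0 + 0.5 sin^1.5(90°) = 1.5.
F_nw = 0.6 × 60 × 1.5 = 54 ksi.
φR_n = 0.75 × 54 × 5.258 = 213 kips.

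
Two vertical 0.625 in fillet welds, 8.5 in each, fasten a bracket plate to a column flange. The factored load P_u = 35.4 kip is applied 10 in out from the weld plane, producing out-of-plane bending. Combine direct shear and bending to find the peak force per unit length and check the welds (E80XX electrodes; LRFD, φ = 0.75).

E80XX → F_EXX = 80 ksi.
L_w = 2 × 8.5 = 17 in; section modulus (unit throat) S = 2 × L²/6 = 24.08 in².
Direct shear f_v = P/L_w = 35.4/17 = 2.082 kip/in.
Moment M = P × e = 35.4 × 10 = 354 kip·in; bending f_b = M/S = 14.7 kip/in.
f_max = √(f_v² + f_b²) = √(2.082² + 14.7²) = 14.85 kip/in.
φr_n = 0.75 × 0.6 × 80 × (0.707 × 0.625) = 15.91 kip/in → adequate.

f_max ≈ 14.8 kip/in; adequate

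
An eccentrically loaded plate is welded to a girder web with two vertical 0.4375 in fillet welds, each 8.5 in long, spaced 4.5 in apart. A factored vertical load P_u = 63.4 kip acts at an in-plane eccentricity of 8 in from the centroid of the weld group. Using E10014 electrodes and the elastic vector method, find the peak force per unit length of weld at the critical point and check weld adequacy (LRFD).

E100XX → F_EXX = 100 ksi.
Total weld length L_w = 17 in. Treat welds as unit-width lines.
Polar moment about centroid: J = 2[d³/12 + d(b/2)²] = 2[8.5³/12 + 8.5×2.25²] = 188.4 in³.
Direct shear f_v = P/L_w = 63.4 / 17 = 3.729 kip/in (vertical).
Torsion M = P·e = 63.4 × 8 = 507.2 kip·in.
Critical point at (x, y) = (2.25, 4.25) from centroid. f_tx = M·y/J = 11.44 kip/in; f_ty = M·x/J = 6.057 kip/in.
Resultant f_max = √[f_tx² + (f_v + f_ty)²] = √[11.44² + (3.729 + 6.057)²] = 15.06 kip/in.
Capacity per unit length: φr_n = 0.75 × 0.6 × 100 × (0.707 × 0.4375) = 13.92 kip/in.
15.06 > 13.92 → NOT adequate.

f_max ≈ 15.1 kip/in; NOT adequate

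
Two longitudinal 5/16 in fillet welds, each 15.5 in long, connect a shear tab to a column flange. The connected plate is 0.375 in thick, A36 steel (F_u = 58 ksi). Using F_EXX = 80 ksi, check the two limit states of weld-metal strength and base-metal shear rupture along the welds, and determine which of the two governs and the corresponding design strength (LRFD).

φR_n ≈ 247 kips (weld metal governs)

t_e = 0.707 × 0.3125 = 0.2209 in; L = 31 in.
Weld metal: φR_n = 0.75 × 0.6 × 80 × 0.2209 × 31 = 246.6 kips.
Base metal (shear rupture): φR_n = 0.75 × 0.6 × 58 × 0.375 × 31 = 303.4 kips.
Governing: weld metal.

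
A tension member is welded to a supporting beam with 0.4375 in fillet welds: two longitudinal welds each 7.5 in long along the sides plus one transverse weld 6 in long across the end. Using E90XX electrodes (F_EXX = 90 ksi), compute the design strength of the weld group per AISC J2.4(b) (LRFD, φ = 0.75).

φR_n ≈ 272 kips

t_e = 0.707 × 0.4375 = 0.3093 in.
R_nwl = 0.6 × 90 × 0.3093 × 15 = 250.5 kips (longitudinal, 2 welds).
R_nwt = 0.6 × 90 × 0.3093 × 6 = 100.2 kips (transverse, base value).
(i) R_nwl + R_nwt = 350.8 kips; (ii) 0.85 R_nwl + 1.5 R_nwt = 363.3 kips.
R_n = max = 363.3 kips [governs: (ii)]; φR_n = 272.5 kips.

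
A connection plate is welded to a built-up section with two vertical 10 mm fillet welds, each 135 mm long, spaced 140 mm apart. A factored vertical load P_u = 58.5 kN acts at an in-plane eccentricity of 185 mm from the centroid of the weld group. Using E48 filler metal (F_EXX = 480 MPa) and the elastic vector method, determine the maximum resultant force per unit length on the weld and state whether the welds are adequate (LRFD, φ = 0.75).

Total weld length L_w = 270 mm. Treat welds as unit-width lines.
Polar moment about centroid: J = 2[d³/12 + d(b/2)²] = 2[135³/12 + 135×70²] = 1733000 mm³.
Direct shear f_v = P/L_w = 58.5×10³ / 270 = 216.7 N/mm (vertical).
Torsion M = P·e = 58.5×10³ × 185 = 10822000 N·mm.
Critical point at (x, y) = (70, 67.5) from centroid. f_tx = M·y/J = 421.5 N/mm; f_ty = M·x/J = 437.1 N/mm.
Resultant f_max = √[f_tx² + (f_v + f_ty)²] = √[421.5² + (216.7 + 437.1)²] = 777.9 N/mm.
Capacity per unit length: φr_n = 0.75 × 0.6 × 480 × (0.707 × 10) = 1527 N/mm.
777.9 ≤ 1527 → adequate.

f_max ≈ 778 N/mm; adequate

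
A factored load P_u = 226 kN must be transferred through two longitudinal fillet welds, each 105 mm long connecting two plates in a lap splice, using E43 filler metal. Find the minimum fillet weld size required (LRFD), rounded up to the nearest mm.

E43XX → F_EXX = 430 MPa.
Total weld length L = 210 mm.
Required throat t_e = P_u / (φ × 0.6 F_EXX × L) = 226 / (0.75 × 0.6 × 430 × 210 × 10⁻³) = 5.562 mm.
Required leg w = t_e / 0.707 = 7.867 mm → use 8 mm.

w = 8 mm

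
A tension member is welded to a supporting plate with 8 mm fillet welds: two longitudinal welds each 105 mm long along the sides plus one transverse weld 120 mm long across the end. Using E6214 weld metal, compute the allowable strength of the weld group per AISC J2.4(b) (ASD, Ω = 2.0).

E62XX → F_EXX = 620 MPa.
t_e = 0.707 × 8 = 5.656 mm.
R_nwl = 0.6 × 620 × 5.656 × 210 × 10⁻³ = 441.8 kN (longitudinal, 2 welds).
R_nwt = 0.6 × 620 × 5.656 × 120 × 10⁻³ = 252.5 kN (transverse, base value).
(i) R_nwl + R_nwt = 694.3 kN; (ii) 0.85 R_nwl + 1.5 R_nwt = 754.3 kN.
R_n = max = 754.3 kN [governs: (ii)]; R_n/Ω = 377.1 kN.

R_n/Ω ≈ 377 kN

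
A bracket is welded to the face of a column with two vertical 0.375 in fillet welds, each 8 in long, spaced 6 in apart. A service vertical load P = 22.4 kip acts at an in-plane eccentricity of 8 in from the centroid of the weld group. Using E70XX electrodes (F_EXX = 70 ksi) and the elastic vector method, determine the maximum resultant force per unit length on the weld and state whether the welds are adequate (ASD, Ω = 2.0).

f_max ≈ 4.88 kip/in; adequate

Total weld length L_w = 16 in. Treat welds as unit-width lines.
Polar moment about centroid: J = 2[d³/12 + d(b/2)²] = 2[8³/12 + 8×3²] = 229.3 in³.
Direct shear f_v = P/L_w = 22.4 / 16 = 1.4 kip/in (vertical).
Torsion M = P·e = 22.4 × 8 = 179.2 kip·in.
Critical point at (x, y) = (3, 4) from centroid. f_tx = M·y/J = 3.126 kip/in; f_ty = M·x/J = 2.344 kip/in.
Resultant f_max = √[f_tx² + (f_v + f_ty)²] = √[3.126² + (1.4 + 2.344)²] = 4.877 kip/in.
Capacity per unit length: r_n/Ω = (1/2.0) × 0.6 × 70 × (0.707 × 0.375) = 5.568 kip/in.
4.877 ≤ 5.568 → adequate.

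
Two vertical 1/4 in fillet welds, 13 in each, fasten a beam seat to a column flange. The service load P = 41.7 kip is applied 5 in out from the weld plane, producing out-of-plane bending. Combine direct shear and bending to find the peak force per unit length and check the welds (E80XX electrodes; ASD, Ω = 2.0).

f_max ≈ 4.03 kip/in; adequate

E80XX → F_EXX = 80 ksi.
L_w = 2 × 13 = 26 in; section modulus (unit throat) S = 2 × L²/6 = 56.33 in².
Direct shear f_v = P/L_w = 41.7/26 = 1.604 kip/in.
Moment M = P × e = 41.7 × 5 = 208.5 kip·in; bending f_b = M/S = 3.701 kip/in.
f_max = √(f_v² + f_b²) = √(1.604² + 3.701²) = 4.034 kip/in.
r_n/Ω = (1/2.0) × 0.6 × 80 × (0.707 × 0.25) = 4.242 kip/in → adequate.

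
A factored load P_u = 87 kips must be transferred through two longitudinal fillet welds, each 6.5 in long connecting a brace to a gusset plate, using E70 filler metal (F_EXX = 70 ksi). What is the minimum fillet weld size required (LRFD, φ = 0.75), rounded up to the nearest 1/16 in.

w = 5/16 in

Total weld length L = 13 in.
Required throat t_e = P_u / (φ × 0.6 F_EXX × L) = 87 / (0.75 × 0.6 × 70 × 13) = 0.2125 in.
Required leg w = t_e / 0.707 = 0.3005 in → use 5/16 in.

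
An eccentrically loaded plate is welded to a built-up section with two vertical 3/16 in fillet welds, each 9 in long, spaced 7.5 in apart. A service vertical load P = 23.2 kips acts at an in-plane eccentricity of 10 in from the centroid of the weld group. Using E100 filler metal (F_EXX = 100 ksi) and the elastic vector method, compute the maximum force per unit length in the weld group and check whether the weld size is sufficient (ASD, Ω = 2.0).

Total weld length L_w = 18 in. Treat welds as unit-width lines.
Polar moment about centroid: J = 2[d³/12 + d(b/2)²] = 2[9³/12 + 9×3.75²] = 374.6 in³.
Direct shear f_v = P/L_w = 23.2 / 18 = 1.289 kip/in (vertical).
Torsion M = P·e = 23.2 × 10 = 232 kip·in.
Critical point at (x, y) = (3.75, 4.5) from centroid. f_tx = M·y/J = 2.787 kip/in; f_ty = M·x/J = 2.322 kip/in.
Resultant f_max = √[f_tx² + (f_v + f_ty)²] = √[2.787² + (1.289 + 2.322)²] = 4.561 kip/in.
Capacity per unit length: r_n/Ω = (1/2.0) × 0.6 × 100 × (0.707 × 0.1875) = 3.977 kip/in.
4.561 > 3.977 → NOT adequate.

f_max ≈ 4.56 kip/in; NOT adequate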